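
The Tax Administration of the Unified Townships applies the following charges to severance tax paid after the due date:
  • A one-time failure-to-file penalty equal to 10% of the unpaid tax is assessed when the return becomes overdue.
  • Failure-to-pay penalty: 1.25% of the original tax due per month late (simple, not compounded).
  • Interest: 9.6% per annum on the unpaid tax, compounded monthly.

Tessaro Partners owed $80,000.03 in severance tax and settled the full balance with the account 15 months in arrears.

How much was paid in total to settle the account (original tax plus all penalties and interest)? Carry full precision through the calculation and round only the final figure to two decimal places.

$113,156.73

Failure-to-file penalty: 10% × $80,000.03 = $8,000.00…
Failure-to-pay penalty = 1.25% × $80,000.03 × 15 mo = $15,000.01…
Interest (9.6%/yr ÷ 12 = 0.8%/month): $80,000.03 × ((1 + 0.008)^15 − 1) = $10,156.6959…
Total = $80,000.03 + $23,000.0086… + $10,156.6959… = $113,156.73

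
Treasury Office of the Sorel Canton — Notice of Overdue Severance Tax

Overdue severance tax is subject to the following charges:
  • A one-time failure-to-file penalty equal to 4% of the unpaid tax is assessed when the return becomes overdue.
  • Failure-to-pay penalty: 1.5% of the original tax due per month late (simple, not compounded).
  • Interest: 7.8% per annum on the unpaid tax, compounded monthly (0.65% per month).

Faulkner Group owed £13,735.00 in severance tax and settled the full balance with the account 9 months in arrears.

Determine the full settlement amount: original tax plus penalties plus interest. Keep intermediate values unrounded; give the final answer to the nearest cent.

Failure-to-file penalty: 4% × £13,735.00 = £549.40
Failure-to-pay penalty = 1.5% × £13,735.00 × 9 mo = £1,854.23…
Interest: £13,735.00 × ((1 + 0.0065)^9 − 1) = £13,735.00 × 0.0600443… = £824.7084…
Total = £13,735.00 + £2,403.6250 + £824.7084… = £16,963.33

£16,963.33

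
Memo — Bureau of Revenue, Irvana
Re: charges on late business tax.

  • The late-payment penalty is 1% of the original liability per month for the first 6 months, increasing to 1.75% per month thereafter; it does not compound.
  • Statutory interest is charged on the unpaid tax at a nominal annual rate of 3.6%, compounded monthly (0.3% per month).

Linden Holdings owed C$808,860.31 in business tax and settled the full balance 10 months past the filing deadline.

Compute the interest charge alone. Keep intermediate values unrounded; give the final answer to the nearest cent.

Interest: C$808,860.31 × ((1 + 0.003)^10 − 1) = C$808,860.31 × 0.0304083… = C$24,596.0322…

C$24,596.03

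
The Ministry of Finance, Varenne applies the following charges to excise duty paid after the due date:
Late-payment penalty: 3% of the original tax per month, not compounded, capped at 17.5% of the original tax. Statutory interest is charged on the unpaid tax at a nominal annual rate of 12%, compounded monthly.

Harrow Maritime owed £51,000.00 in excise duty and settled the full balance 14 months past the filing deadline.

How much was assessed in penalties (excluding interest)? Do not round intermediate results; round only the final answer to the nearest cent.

Penalty (uncapped): 14 × 3% × £51,000.00 = £21,420.00; cap = 17.5% × £51,000.00 = £8,925.00 → penalty = £8,925.00

£8,925.00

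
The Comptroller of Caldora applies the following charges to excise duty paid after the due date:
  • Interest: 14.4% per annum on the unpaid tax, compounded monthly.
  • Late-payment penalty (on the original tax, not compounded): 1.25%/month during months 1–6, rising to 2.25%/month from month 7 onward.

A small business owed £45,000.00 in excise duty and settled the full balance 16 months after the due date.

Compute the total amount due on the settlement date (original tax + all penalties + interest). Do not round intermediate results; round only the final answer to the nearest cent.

Penalty, months 1–6: 6 × 1.25% × £45,000.00 = £3,375.00
Penalty, months 7–16: 10 × 2.25% × £45,000.00 = £10,125.00
Interest (14.4%/yr ÷ 12 = 1.2%/month): £45,000.00 × ((1 + 0.012)^16 − 1) = £9,462.8939…
Total = £45,000.00 + £13,500.0000 + £9,462.8939… = £67,962.89

£67,962.89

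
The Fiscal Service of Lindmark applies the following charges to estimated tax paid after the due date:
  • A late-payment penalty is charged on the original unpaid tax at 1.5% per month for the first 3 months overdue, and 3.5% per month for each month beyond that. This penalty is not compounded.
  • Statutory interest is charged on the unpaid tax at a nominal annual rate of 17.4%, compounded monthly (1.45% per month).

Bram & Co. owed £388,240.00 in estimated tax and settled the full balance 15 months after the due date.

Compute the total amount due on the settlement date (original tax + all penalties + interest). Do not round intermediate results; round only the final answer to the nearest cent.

Penalty, months 1–3: 3 × 1.5% × £388,240.00 = £17,470.80
Penalty, months 4–15: 12 × 3.5% × £388,240.00 = £163,060.80
Interest: £388,240.00 × ((1 + 0.0145)^15 − 1) = £388,240.00 × 0.2410257… = £93,575.8125…
Total = £388,240.00 + £180,531.6000 + £93,575.8125… = £662,347.41

£662,347.41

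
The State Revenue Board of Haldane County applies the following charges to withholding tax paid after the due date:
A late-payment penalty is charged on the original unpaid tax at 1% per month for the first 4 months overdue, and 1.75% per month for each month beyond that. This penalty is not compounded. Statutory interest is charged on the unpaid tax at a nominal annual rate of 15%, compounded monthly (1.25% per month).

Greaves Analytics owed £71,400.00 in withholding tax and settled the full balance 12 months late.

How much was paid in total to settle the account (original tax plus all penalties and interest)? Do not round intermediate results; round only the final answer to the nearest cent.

£95,729.87

Penalty, months 1–4: 4 × 1% × £71,400.00 = £2,856.00
Penalty, months 5–12: 8 × 1.75% × £71,400.00 = £9,996.00
Interest: £71,400.00 × ((1 + 0.0125)^12 − 1) = £71,400.00 × 0.1607545… = £11,477.8726…
Total = £71,400.00 + £12,852.0000 + £11,477.8726… = £95,729.87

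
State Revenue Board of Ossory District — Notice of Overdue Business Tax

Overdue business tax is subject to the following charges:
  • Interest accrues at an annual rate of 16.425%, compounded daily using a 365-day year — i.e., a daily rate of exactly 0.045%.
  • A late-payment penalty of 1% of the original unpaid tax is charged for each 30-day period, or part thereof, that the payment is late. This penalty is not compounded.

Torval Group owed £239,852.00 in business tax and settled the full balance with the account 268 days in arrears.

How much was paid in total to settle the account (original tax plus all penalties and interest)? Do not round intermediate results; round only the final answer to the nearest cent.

Penalty periods: ⌈268/30⌉ = 9; penalty = 9 × 1% × £239,852.00 = £21,586.68
Interest: £239,852.00 × ((1 + 0.00045)^268 − 1) = £239,852.00 × 0.12814295… = £30,735.3427…
Total = £239,852.00 + £21,586.6800 + £30,735.3427… = £292,174.02

£292,174.02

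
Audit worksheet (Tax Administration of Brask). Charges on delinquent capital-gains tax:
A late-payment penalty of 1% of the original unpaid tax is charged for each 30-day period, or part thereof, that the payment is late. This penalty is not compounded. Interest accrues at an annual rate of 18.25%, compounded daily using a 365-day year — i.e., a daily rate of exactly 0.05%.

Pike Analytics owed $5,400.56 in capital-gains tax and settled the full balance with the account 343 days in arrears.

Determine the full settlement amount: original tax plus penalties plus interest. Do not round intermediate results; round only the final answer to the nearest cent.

$7,058.71

Penalty periods: ⌈343/30⌉ = 12; penalty = 12 × 1% × $5,400.56 = $648.07…
Interest: $5,400.56 × ((1 + 0.0005)^343 − 1) = $5,400.56 × 0.18703326… = $1,010.0844…
Total = $5,400.56 + $648.0672 + $1,010.0844… = $7,058.71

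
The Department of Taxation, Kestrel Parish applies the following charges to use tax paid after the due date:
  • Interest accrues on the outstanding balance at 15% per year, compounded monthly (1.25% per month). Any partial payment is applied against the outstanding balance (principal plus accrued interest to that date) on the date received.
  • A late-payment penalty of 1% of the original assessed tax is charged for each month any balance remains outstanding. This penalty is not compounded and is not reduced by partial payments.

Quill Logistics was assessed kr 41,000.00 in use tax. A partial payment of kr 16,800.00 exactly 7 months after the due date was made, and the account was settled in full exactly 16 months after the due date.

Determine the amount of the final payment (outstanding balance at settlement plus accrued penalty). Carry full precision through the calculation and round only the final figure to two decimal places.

Balance at month 7: kr 41,000.0000 × (1 + 0.0125)^7 = kr 44,724.8693…
After kr 16,800.00 payment: kr 44,724.8693… − kr 16,800.00 = kr 27,924.8693…
Balance at month 16: kr 27,924.8693… × (1 + 0.0125)^9 = kr 31,228.1629…
Penalty: 16 × 1% × kr 41,000.00 = kr 6,560.00
Final settlement = outstanding balance + penalty = kr 31,228.1629… + kr 6,560.00 = kr 37,788.16

kr 37,788.16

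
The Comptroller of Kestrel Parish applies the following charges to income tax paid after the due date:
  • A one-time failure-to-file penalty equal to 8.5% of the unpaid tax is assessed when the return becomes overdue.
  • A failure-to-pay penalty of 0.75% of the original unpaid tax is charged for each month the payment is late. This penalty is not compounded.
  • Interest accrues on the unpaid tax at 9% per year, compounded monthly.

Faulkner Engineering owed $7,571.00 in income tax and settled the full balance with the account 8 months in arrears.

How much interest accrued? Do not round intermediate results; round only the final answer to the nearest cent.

Interest (9%/yr ÷ 12 = 0.75%/month): $7,571.00 × ((1 + 0.0075)^8 − 1) = $466.3649…

$466.36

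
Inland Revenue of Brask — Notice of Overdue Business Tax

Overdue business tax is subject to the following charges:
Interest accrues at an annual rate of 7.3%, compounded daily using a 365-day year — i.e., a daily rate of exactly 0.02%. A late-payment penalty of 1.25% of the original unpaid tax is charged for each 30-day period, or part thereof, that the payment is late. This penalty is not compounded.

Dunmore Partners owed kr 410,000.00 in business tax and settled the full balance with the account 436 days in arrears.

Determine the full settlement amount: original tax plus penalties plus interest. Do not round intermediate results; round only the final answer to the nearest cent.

kr 524,228.20

Penalty periods: ⌈436/30⌉ = 15; penalty = 15 × 1.25% × kr 410,000.00 = kr 76,875.00
Interest: kr 410,000.00 × ((1 + 0.0002)^436 − 1) = kr 410,000.00 × 0.09110537… = kr 37,353.2007…
Total = kr 410,000.00 + kr 76,875.0000 + kr 37,353.2007… = kr 524,228.20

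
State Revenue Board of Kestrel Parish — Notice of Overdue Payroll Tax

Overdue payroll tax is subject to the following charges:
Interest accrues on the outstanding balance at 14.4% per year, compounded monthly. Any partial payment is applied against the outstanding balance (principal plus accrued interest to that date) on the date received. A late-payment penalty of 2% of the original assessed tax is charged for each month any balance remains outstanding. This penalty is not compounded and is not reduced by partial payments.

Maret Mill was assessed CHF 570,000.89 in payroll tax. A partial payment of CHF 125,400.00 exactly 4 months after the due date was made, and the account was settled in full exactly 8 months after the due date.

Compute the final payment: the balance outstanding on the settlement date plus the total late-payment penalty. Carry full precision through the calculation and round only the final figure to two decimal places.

CHF 586,746.94

Monthly rate = 14.4% ÷ 12 = 1.2%
Balance at month 4: CHF 570,000.8900 × (1 + 0.012)^4 = CHF 597,857.3652…
After CHF 125,400.00 payment: CHF 597,857.3652… − CHF 125,400.00 = CHF 472,457.3652…
Balance at month 8: CHF 472,457.3652… × (1 + 0.012)^4 = CHF 495,546.7973…
Penalty: 8 × 2% × CHF 570,000.89 = CHF 91,200.14…
Final settlement = outstanding balance + penalty = CHF 495,546.7973… + CHF 91,200.14… = CHF 586,746.94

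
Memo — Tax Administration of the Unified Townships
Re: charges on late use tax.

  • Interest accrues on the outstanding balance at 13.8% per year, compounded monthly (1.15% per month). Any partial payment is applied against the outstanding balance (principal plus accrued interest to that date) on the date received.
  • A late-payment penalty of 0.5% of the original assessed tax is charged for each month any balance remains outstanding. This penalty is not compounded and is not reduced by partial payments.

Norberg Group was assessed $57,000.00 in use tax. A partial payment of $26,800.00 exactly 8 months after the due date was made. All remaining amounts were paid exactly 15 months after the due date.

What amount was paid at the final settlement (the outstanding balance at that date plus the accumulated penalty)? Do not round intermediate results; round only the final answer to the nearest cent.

Balance at month 8: $57,000.0000 × (1 + 0.0115)^8 = $62,459.9961…
After $26,800.00 payment: $62,459.9961… − $26,800.00 = $35,659.9961…
Balance at month 15: $35,659.9961… × (1 + 0.0115)^7 = $38,631.5827…
Penalty: 15 × 0.5% × $57,000.00 = $4,275.00
Final settlement = outstanding balance + penalty = $38,631.5827… + $4,275.00 = $42,906.58

$42,906.58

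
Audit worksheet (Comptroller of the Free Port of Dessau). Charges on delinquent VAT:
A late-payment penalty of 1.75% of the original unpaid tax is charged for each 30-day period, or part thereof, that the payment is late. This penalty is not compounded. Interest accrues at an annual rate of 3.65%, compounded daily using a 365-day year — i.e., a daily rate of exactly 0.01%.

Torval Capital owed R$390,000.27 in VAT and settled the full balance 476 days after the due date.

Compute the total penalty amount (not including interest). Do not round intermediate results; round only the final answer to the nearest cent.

Penalty periods: ⌈476/30⌉ = 16; penalty = 16 × 1.75% × R$390,000.27 = R$109,200.08…

R$109,200.08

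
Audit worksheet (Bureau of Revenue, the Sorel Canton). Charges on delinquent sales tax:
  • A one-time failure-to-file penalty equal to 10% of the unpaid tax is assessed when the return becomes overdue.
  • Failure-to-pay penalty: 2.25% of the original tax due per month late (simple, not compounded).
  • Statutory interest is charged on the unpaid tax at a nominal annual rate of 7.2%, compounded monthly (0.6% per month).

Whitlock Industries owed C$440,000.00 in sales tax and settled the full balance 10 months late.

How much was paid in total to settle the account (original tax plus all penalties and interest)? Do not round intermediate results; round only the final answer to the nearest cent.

C$610,124.33

Failure-to-file penalty: 10% × C$440,000.00 = C$44,000.00
Failure-to-pay penalty: 10 × 2.25% × C$440,000.00 = C$99,000.00
Interest: C$440,000.00 × ((1 + 0.006)^10 − 1) = C$440,000.00 × 0.0616462… = C$27,124.3254…
Total = C$440,000.00 + C$143,000.0000 + C$27,124.3254… = C$610,124.33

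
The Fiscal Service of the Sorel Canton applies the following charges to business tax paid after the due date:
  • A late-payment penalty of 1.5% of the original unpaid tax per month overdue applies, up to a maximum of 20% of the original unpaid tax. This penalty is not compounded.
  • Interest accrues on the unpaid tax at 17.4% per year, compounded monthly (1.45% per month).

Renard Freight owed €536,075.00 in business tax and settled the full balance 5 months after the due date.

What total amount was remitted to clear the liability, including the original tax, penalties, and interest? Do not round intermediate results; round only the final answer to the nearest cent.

Penalty: 5 × 1.5% × €536,075.00 = €40,205.63… (below the 20% cap of €107,215.00)
Interest: €536,075.00 × ((1 + 0.0145)^5 − 1) = €536,075.00 × 0.0746332… = €40,008.9969…
Total = €536,075.00 + €40,205.6250 + €40,008.9969… = €616,289.62

€616,289.62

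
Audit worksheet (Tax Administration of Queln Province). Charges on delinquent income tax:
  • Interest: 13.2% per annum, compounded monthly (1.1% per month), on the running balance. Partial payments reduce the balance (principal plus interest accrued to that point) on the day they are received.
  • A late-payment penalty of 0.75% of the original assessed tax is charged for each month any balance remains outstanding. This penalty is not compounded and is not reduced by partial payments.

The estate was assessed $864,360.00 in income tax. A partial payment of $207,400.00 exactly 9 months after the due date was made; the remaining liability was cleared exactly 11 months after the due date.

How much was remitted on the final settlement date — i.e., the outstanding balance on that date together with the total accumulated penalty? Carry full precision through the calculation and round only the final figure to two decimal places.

Balance at month 9: $864,360.0000 × (1 + 0.011)^9 = $953,795.0433…
After $207,400.00 payment: $953,795.0433… − $207,400.00 = $746,395.0433…
Balance at month 11: $746,395.0433… × (1 + 0.011)^2 = $762,906.0480…
Penalty: 11 × 0.75% × $864,360.00 = $71,309.70
Final settlement = outstanding balance + penalty = $762,906.0480… + $71,309.70 = $834,215.75

$834,215.75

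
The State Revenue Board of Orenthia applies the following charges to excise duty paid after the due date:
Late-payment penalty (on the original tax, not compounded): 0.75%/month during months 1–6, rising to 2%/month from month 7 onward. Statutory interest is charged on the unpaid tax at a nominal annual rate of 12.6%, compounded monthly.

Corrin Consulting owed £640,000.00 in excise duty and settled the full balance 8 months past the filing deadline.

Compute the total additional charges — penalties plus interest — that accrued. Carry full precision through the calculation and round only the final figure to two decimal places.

£110,177.72

Penalty, months 1–6: 6 × 0.75% × £640,000.00 = £28,800.00
Penalty, months 7–8: 2 × 2% × £640,000.00 = £25,600.00
Interest (12.6%/yr ÷ 12 = 1.05%/month): £640,000.00 × ((1 + 0.0105)^8 − 1) = £55,777.7184…
Penalties + interest = £54,400.0000 + £55,777.7184… = £110,177.72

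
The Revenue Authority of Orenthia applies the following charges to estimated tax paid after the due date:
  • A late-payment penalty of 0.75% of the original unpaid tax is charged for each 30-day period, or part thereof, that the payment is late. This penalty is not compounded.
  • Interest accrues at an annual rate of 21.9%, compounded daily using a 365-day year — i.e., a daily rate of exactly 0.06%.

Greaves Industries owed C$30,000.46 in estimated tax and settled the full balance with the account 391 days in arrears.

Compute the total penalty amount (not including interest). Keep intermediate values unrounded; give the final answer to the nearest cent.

Penalty periods: ⌈391/30⌉ = 14; penalty = 14 × 0.75% × C$30,000.46 = C$3,150.05…

C$3,150.05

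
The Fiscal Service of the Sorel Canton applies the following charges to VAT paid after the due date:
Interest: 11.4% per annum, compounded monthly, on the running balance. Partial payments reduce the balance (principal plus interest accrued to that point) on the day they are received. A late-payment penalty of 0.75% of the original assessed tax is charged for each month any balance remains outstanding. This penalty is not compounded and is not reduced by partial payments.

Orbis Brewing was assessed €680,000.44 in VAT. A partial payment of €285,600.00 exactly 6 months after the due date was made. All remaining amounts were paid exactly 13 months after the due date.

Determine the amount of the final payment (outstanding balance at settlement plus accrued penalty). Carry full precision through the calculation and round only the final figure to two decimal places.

€530,095.84

Monthly rate = 11.4% ÷ 12 = 0.95%
Balance at month 6: €680,000.4400 × (1 + 0.0095)^6 = €719,692.7594…
After €285,600.00 payment: €719,692.7594… − €285,600.00 = €434,092.7594…
Balance at month 13: €434,092.7594… × (1 + 0.0095)^7 = €463,795.7929…
Penalty: 13 × 0.75% × €680,000.44 = €66,300.04…
Final settlement = outstanding balance + penalty = €463,795.7929… + €66,300.04… = €530,095.84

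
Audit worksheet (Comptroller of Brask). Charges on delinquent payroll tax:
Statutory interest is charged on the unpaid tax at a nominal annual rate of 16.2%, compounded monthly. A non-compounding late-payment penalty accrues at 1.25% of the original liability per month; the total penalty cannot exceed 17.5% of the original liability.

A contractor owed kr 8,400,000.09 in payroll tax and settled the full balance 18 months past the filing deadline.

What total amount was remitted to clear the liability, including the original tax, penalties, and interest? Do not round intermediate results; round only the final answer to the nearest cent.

Penalty (uncapped): 18 × 1.25% × kr 8,400,000.09 = kr 1,890,000.02…; cap = 17.5% × kr 8,400,000.09 = kr 1,470,000.02… → penalty = kr 1,470,000.02…
Interest (16.2%/yr ÷ 12 = 1.35%/month): kr 8,400,000.09 × ((1 + 0.0135)^18 − 1) = kr 2,293,179.1173…
Total = kr 8,400,000.09 + kr 1,470,000.0158… + kr 2,293,179.1173… = kr 12,163,179.22

kr 12,163,179.22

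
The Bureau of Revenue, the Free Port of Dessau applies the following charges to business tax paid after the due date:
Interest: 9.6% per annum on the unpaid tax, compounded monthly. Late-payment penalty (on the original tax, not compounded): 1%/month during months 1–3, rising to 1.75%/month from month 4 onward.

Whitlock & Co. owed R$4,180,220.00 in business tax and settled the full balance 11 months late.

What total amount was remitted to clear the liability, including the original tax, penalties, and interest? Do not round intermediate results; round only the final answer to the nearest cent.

R$5,273,789.99

Penalty, months 1–3: 3 × 1% × R$4,180,220.00 = R$125,406.60
Penalty, months 4–11: 8 × 1.75% × R$4,180,220.00 = R$585,230.80
Interest (9.6%/yr ÷ 12 = 0.8%/month): R$4,180,220.00 × ((1 + 0.008)^11 − 1) = R$382,932.5935…
Total = R$4,180,220.00 + R$710,637.4000 + R$382,932.5935… = R$5,273,789.99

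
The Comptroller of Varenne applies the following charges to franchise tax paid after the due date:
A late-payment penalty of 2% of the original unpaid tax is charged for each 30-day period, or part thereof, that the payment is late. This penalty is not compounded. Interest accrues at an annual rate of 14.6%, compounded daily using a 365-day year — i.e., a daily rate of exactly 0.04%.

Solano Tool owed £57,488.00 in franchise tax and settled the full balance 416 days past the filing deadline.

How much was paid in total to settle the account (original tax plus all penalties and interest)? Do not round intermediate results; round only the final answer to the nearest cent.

£83,990.32

Penalty periods: ⌈416/30⌉ = 14; penalty = 14 × 2% × £57,488.00 = £16,096.64
Interest: £57,488.00 × ((1 + 0.0004)^416 − 1) = £57,488.00 × 0.18100613… = £10,405.6805…
Total = £57,488.00 + £16,096.6400 + £10,405.6805… = £83,990.32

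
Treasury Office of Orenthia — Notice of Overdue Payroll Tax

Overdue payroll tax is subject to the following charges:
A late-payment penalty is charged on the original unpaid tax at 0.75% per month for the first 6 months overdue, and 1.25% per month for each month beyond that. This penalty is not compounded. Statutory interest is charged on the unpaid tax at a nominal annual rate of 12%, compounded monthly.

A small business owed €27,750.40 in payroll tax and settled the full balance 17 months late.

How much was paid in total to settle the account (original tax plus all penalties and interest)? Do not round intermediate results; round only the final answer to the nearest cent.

Penalty, months 1–6: 6 × 0.75% × €27,750.40 = €1,248.77…
Penalty, months 7–17: 11 × 1.25% × €27,750.40 = €3,815.68
Interest (12%/yr ÷ 12 = 1%/month): €27,750.40 × ((1 + 0.01)^17 − 1) = €5,114.5217…
Total = €27,750.40 + €5,064.4480 + €5,114.5217… = €37,929.37

€37,929.37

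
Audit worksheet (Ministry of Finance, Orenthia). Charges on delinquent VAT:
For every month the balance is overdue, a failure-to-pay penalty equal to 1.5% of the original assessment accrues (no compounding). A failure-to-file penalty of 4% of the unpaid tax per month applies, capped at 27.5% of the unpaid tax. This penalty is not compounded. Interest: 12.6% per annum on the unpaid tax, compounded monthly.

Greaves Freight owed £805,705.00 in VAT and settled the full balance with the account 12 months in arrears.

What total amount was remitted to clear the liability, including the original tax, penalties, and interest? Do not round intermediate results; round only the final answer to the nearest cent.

£1,279,892.44

Failure-to-file: 12 × 4% × £805,705.00 = £386,738.40, capped at 27.5% × £805,705.00 = £221,568.88…
Failure-to-pay penalty = 1.5% × £805,705.00 × 12 mo = £145,026.90
Interest (12.6%/yr ÷ 12 = 1.05%/month): £805,705.00 × ((1 + 0.0105)^12 − 1) = £107,591.6675…
Total = £805,705.00 + £366,595.7750 + £107,591.6675… = £1,279,892.44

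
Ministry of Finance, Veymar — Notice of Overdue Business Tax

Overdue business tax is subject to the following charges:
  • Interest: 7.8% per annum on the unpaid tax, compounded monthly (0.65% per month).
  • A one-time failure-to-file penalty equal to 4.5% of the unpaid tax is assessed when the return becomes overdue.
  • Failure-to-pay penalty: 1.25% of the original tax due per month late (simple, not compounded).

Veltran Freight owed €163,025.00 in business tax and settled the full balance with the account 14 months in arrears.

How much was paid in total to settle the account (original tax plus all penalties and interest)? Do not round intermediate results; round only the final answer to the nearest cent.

€214,369.16

Failure-to-file penalty: 4.5% × €163,025.00 = €7,336.13…
Failure-to-pay penalty = 1.25% × €163,025.00 × 14 mo = €28,529.38…
Interest: €163,025.00 × ((1 + 0.0065)^14 − 1) = €163,025.00 × 0.0949465… = €15,478.6570…
Total = €163,025.00 + €35,865.5000 + €15,478.6570… = €214,369.16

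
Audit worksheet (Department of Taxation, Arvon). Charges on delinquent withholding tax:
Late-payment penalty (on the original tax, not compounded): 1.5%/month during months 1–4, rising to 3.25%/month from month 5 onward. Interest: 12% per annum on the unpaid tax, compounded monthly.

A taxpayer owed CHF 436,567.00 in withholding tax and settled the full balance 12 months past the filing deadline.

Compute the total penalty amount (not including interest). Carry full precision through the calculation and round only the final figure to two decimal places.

CHF 139,701.44

Penalty, months 1–4: 4 × 1.5% × CHF 436,567.00 = CHF 26,194.02
Penalty, months 5–12: 8 × 3.25% × CHF 436,567.00 = CHF 113,507.42
Total penalty = CHF 26,194.02 + CHF 113,507.42 = CHF 139,701.44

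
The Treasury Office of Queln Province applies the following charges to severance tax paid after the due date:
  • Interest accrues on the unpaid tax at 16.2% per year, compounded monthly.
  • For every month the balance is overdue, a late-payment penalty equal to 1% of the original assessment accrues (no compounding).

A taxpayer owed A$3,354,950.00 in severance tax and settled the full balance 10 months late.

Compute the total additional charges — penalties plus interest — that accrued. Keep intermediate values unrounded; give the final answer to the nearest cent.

A$816,942.35

Late-payment penalty: 10 × 1% × A$3,354,950.00 = A$335,495.00
Interest (16.2%/yr ÷ 12 = 1.35%/month): A$3,354,950.00 × ((1 + 0.0135)^10 − 1) = A$481,447.3506…
Penalties + interest = A$335,495.0000 + A$481,447.3506… = A$816,942.35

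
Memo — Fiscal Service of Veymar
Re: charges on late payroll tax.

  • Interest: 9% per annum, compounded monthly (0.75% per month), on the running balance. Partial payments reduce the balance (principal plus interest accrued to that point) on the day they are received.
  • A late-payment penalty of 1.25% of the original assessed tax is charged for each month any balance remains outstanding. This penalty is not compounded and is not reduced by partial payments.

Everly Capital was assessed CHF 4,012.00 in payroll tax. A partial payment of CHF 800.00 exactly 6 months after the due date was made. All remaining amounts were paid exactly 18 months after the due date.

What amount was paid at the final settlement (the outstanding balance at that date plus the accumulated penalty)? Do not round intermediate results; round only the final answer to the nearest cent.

CHF 4,617.22

Balance at month 6: CHF 4,012.0000 × (1 + 0.0075)^6 = CHF 4,195.9592…
After CHF 800.00 payment: CHF 4,195.9592… − CHF 800.00 = CHF 3,395.9592…
Balance at month 18: CHF 3,395.9592… × (1 + 0.0075)^12 = CHF 3,714.5236…
Penalty: 18 × 1.25% × CHF 4,012.00 = CHF 902.70
Final settlement = outstanding balance + penalty = CHF 3,714.5236… + CHF 902.70 = CHF 4,617.22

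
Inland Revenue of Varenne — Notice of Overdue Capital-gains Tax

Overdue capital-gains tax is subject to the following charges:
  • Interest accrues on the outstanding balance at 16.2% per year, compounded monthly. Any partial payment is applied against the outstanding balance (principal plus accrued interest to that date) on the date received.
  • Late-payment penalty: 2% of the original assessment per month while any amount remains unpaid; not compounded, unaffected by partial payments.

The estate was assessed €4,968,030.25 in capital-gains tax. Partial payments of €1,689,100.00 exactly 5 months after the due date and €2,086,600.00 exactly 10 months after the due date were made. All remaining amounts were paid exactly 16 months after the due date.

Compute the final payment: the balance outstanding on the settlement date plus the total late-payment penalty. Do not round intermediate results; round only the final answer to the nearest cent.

€3,527,710.98

Monthly rate = 16.2% ÷ 12 = 1.35%
Balance at month 5: €4,968,030.2500 × (1 + 0.0135)^5 = €5,312,549.5865…
After €1,689,100.00 payment: €5,312,549.5865… − €1,689,100.00 = €3,623,449.5865…
Balance at month 10: €3,623,449.5865… × (1 + 0.0135)^5 = €3,874,725.9243…
After €2,086,600.00 payment: €3,874,725.9243… − €2,086,600.00 = €1,788,125.9243…
Balance at month 16: €1,788,125.9243… × (1 + 0.0135)^6 = €1,937,941.2983…
Penalty: 16 × 2% × €4,968,030.25 = €1,589,769.68
Final settlement = outstanding balance + penalty = €1,937,941.2983… + €1,589,769.68 = €3,527,710.98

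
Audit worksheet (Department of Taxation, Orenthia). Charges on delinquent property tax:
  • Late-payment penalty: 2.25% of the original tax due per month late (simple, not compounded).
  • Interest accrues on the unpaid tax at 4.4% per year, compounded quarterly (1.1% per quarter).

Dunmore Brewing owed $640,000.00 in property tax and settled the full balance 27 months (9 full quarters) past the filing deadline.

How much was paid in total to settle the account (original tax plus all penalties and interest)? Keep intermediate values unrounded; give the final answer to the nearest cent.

Late-payment penalty: 27 × 2.25% × $640,000.00 = $388,800.00
Interest: $640,000.00 × ((1 + 0.011)^9 − 1) = $640,000.00 × 0.1034697… = $66,220.5883…
Total = $640,000.00 + $388,800.0000 + $66,220.5883… = $1,095,020.59

$1,095,020.59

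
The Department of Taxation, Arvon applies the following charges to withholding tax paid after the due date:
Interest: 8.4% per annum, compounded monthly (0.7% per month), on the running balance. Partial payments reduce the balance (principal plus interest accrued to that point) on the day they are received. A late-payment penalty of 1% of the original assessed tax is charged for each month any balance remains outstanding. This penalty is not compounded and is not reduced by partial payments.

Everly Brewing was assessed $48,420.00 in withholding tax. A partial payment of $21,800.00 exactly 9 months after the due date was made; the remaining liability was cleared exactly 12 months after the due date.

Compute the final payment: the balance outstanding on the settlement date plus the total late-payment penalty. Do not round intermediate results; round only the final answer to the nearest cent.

Balance at month 9: $48,420.0000 × (1 + 0.007)^9 = $51,557.2827…
After $21,800.00 payment: $51,557.2827… − $21,800.00 = $29,757.2827…
Balance at month 12: $29,757.2827… × (1 + 0.007)^3 = $30,386.5702…
Penalty: 12 × 1% × $48,420.00 = $5,810.40
Final settlement = outstanding balance + penalty = $30,386.5702… + $5,810.40 = $36,196.97

$36,196.97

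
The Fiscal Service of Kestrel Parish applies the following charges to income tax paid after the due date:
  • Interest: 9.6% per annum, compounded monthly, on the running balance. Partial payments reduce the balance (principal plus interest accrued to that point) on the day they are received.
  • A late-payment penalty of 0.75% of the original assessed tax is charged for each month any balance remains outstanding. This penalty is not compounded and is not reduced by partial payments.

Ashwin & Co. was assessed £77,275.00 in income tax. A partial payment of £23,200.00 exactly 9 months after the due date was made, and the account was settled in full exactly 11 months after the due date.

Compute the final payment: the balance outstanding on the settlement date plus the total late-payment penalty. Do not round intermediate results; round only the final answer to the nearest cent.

Monthly rate = 9.6% ÷ 12 = 0.8%
Balance at month 9: £77,275.0000 × (1 + 0.008)^9 = £83,020.2052…
After £23,200.00 payment: £83,020.2052… − £23,200.00 = £59,820.2052…
Balance at month 11: £59,820.2052… × (1 + 0.008)^2 = £60,781.1570…
Penalty: 11 × 0.75% × £77,275.00 = £6,375.19…
Final settlement = outstanding balance + penalty = £60,781.1570… + £6,375.19… = £67,156.34

£67,156.34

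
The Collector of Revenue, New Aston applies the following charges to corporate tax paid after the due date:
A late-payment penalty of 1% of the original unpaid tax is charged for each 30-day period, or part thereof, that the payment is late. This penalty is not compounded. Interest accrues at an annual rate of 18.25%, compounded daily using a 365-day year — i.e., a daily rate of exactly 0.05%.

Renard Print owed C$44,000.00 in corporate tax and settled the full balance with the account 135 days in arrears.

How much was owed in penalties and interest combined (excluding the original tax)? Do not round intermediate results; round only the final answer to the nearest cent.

Penalty periods: ⌈135/30⌉ = 5; penalty = 5 × 1% × C$44,000.00 = C$2,200.00
Interest: C$44,000.00 × ((1 + 0.0005)^135 − 1) = C$44,000.00 × 0.06981221… = C$3,071.7373…
Penalties + interest = C$2,200.0000 + C$3,071.7373… = C$5,271.74

C$5,271.74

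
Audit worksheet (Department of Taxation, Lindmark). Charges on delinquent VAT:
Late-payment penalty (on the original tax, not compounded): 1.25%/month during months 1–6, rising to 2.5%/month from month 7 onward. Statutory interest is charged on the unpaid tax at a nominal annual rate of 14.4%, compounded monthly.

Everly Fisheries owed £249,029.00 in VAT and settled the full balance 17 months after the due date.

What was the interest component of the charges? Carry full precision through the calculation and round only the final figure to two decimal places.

£55,984.20

Interest (14.4%/yr ÷ 12 = 1.2%/month): £249,029.00 × ((1 + 0.012)^17 − 1) = £55,984.2018…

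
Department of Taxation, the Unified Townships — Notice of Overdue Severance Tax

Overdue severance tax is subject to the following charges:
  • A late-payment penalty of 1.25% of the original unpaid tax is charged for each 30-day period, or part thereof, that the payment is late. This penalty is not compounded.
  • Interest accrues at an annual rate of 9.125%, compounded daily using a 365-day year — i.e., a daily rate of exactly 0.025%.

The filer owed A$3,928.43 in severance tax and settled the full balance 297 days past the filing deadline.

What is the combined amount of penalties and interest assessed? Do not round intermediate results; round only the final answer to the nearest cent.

A$793.80

Penalty periods: ⌈297/30⌉ = 10; penalty = 10 × 1.25% × A$3,928.43 = A$491.05…
Interest: A$3,928.43 × ((1 + 0.00025)^297 − 1) = A$3,928.43 × 0.07706605… = A$302.7486…
Penalties + interest = A$491.0538… + A$302.7486… = A$793.80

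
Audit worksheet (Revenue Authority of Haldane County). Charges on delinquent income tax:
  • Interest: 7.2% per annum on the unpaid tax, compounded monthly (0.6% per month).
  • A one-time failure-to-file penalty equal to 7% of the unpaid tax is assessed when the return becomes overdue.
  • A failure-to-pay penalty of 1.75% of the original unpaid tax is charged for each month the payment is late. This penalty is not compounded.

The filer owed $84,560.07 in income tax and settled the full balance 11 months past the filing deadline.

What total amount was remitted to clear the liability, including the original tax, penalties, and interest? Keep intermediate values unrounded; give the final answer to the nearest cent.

$112,508.53

Failure-to-file penalty: 7% × $84,560.07 = $5,919.20…
Failure-to-pay penalty = 1.75% × $84,560.07 × 11 mo = $16,277.81…
Interest: $84,560.07 × ((1 + 0.006)^11 − 1) = $84,560.07 × 0.0680161… = $5,751.4437…
Total = $84,560.07 + $22,197.0184… + $5,751.4437… = $112,508.53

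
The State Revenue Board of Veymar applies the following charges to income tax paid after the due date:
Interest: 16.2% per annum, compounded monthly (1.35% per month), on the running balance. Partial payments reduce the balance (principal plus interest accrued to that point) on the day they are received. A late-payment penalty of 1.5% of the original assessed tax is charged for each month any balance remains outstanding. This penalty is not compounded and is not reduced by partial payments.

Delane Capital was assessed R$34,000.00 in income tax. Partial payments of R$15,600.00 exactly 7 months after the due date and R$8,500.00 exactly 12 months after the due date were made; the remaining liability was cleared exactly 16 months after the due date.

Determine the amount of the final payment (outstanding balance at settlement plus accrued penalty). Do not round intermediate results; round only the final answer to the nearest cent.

R$23,727.13

Balance at month 7: R$34,000.0000 × (1 + 0.0135)^7 = R$37,346.0942…
After R$15,600.00 payment: R$37,346.0942… − R$15,600.00 = R$21,746.0942…
Balance at month 12: R$21,746.0942… × (1 + 0.0135)^5 = R$23,254.1265…
After R$8,500.00 payment: R$23,254.1265… − R$8,500.00 = R$14,754.1265…
Balance at month 16: R$14,754.1265… × (1 + 0.0135)^4 = R$15,567.1286…
Penalty: 16 × 1.5% × R$34,000.00 = R$8,160.00
Final settlement = outstanding balance + penalty = R$15,567.1286… + R$8,160.00 = R$23,727.13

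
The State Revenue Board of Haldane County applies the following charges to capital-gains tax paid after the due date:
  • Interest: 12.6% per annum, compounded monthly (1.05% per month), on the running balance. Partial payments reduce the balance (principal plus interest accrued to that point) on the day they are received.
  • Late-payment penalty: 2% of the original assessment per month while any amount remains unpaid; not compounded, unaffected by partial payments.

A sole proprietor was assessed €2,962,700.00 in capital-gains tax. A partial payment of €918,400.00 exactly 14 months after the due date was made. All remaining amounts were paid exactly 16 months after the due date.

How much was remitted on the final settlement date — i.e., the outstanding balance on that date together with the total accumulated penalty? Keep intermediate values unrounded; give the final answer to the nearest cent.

€3,511,894.32

Balance at month 14: €2,962,700.0000 × (1 + 0.0105)^14 = €3,429,226.1545…
After €918,400.00 payment: €3,429,226.1545… − €918,400.00 = €2,510,826.1545…
Balance at month 16: €2,510,826.1545… × (1 + 0.0105)^2 = €2,563,830.3223…
Penalty: 16 × 2% × €2,962,700.00 = €948,064.00
Final settlement = outstanding balance + penalty = €2,563,830.3223… + €948,064.00 = €3,511,894.32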